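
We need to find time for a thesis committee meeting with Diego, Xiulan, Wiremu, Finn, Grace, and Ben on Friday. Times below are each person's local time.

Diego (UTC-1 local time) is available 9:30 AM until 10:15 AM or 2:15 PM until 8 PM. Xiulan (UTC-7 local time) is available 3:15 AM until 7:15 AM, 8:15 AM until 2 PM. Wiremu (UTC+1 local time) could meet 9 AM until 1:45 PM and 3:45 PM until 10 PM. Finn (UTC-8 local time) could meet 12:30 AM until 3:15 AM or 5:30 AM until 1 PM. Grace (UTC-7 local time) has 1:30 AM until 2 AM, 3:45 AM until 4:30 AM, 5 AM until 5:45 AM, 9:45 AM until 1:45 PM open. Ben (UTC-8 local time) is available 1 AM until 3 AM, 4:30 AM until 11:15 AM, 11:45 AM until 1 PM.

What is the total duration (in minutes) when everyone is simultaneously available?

Diego in UTC: 10:30-11:15, 15:15-21:00 (add 1h to convert from UTC-1).
Xiulan in UTC: 10:15-14:15, 15:15-21:00 (add 7h to convert from UTC-7).
Wiremu in UTC: 08:00-12:45, 14:45-21:00 (subtract 1h to convert from UTC+1).
Finn in UTC: 08:30-11:15, 13:30-21:00 (add 8h to convert from UTC-8).
Grace in UTC: 08:30-09:00, 10:45-11:30, 12:00-12:45, 16:45-20:45 (add 7h to convert from UTC-7).
Ben in UTC: 09:00-11:00, 12:30-19:15, 19:45-21:00 (add 8h to convert from UTC-8).
Diego ∩ Xiulan: 10:30-11:15, 15:15-21:00.
Diego ∩ Xiulan ∩ Wiremu: 10:30-11:15, 15:15-21:00.
Diego ∩ Xiulan ∩ Wiremu ∩ Finn: 10:30-11:15, 15:15-21:00.
Diego ∩ Xiulan ∩ Wiremu ∩ Finn ∩ Grace: 10:45-11:15, 16:45-20:45.
Diego ∩ Xiulan ∩ Wiremu ∩ Finn ∩ Grace ∩ Ben: 10:45-11:00, 16:45-19:15, 19:45-20:45.
Those are the intersection windows.
Summing the common windows: 15 + 150 + 60 = 225 minutes.

225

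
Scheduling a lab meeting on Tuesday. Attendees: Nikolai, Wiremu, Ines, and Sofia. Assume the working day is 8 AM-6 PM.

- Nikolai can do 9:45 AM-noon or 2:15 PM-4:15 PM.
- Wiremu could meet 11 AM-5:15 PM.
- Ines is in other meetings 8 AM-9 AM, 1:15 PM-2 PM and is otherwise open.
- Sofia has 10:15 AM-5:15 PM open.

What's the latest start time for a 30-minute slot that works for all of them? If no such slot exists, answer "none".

Nikolai free: 09:45-12:00, 14:15-16:15.
Wiremu free: 11:00-17:15.
Ines free: 09:00-13:15, 14:00-18:00 (invert busy blocks within the working day).
Sofia free: 10:15-17:15.
Nikolai ∩ Wiremu: 11:00-12:00, 14:15-16:15.
Nikolai ∩ Wiremu ∩ Ines: 11:00-12:00, 14:15-16:15.
Nikolai ∩ Wiremu ∩ Ines ∩ Sofia: 11:00-12:00, 14:15-16:15.
So the common availability across everyone is 11:00-12:00, 14:15-16:15.
The last common window of at least 30 minutes is 14:15-16:15; a 30-minute meeting can start as late as 15:45 and still end by 16:15.

15:45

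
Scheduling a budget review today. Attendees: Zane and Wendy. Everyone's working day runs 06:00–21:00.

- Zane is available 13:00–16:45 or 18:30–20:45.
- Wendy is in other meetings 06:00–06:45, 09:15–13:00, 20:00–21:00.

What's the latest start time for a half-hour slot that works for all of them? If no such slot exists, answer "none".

Zane free: 13:00-16:45, 18:30-20:45.
Wendy free: 06:45-09:15, 13:00-20:00 (invert busy blocks within the working day).
Zane ∩ Wendy: 13:00-16:45, 18:30-20:00.
Those are the intersection windows.
The last common window of at least 30 minutes is 18:30-20:00; a 30-minute meeting can start as late as 19:30 and still end by 20:00.

19:30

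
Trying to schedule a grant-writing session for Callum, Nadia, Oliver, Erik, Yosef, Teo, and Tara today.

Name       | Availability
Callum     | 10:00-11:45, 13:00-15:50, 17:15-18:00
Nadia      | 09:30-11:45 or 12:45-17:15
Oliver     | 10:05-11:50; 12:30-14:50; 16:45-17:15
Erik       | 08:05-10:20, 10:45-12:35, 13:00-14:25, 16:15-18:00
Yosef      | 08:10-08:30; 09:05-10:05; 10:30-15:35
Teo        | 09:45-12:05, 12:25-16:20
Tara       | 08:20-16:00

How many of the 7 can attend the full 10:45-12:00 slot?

4

Erik, Yosef, Teo, and Tara can make the full 10:45-12:00 slot — that's 4.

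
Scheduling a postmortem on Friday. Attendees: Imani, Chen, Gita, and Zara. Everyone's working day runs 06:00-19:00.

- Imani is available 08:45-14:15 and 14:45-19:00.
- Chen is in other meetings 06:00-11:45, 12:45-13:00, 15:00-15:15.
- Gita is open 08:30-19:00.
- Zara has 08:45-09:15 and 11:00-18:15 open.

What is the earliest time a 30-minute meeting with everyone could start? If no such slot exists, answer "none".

11:45

Imani free: 08:45-14:15, 14:45-19:00.
Chen free: 11:45-12:45, 13:00-15:00, 15:15-19:00 (invert busy blocks within the working day).
Gita free: 08:30-19:00.
Zara free: 08:45-09:15, 11:00-18:15.
Imani ∩ Chen: 11:45-12:45, 13:00-14:15, 14:45-15:00, 15:15-19:00.
Imani ∩ Chen ∩ Gita: 11:45-12:45, 13:00-14:15, 14:45-15:00, 15:15-19:00.
Imani ∩ Chen ∩ Gita ∩ Zara: 11:45-12:45, 13:00-14:15, 14:45-15:00, 15:15-18:15.
So the common availability across everyone is 11:45-12:45, 13:00-14:15, 14:45-15:00, 15:15-18:15.
The first common window of at least 30 minutes is 11:45-12:45, so the earliest start is 11:45.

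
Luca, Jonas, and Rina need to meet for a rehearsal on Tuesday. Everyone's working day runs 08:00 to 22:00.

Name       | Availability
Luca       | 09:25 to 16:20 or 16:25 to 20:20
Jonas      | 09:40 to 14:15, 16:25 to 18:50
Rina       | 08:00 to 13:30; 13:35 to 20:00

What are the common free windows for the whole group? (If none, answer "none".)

Luca ∩ Jonas: 09:40-14:15, 16:25-18:50.
Luca ∩ Jonas ∩ Rina: 09:40-13:30, 13:35-14:15, 16:25-18:50.

09:40-13:30, 13:35-14:15, 16:25-18:50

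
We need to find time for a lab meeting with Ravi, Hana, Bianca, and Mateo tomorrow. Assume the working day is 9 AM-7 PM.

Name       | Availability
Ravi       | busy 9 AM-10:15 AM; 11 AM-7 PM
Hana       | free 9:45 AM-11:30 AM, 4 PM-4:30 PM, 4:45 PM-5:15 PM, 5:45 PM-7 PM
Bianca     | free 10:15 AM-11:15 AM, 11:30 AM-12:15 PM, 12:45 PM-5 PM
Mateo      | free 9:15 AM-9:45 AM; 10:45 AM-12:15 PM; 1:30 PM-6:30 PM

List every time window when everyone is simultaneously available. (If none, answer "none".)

Ravi free: 10:15-11:00 (invert busy blocks within the working day).
Hana free: 09:45-11:30, 16:00-16:30, 16:45-17:15, 17:45-19:00.
Bianca free: 10:15-11:15, 11:30-12:15, 12:45-17:00.
Mateo free: 09:15-09:45, 10:45-12:15, 13:30-18:30.
Ravi ∩ Hana: 10:15-11:00.
Ravi ∩ Hana ∩ Bianca: 10:15-11:00.
Ravi ∩ Hana ∩ Bianca ∩ Mateo: 10:45-11:00.

10:45-11:00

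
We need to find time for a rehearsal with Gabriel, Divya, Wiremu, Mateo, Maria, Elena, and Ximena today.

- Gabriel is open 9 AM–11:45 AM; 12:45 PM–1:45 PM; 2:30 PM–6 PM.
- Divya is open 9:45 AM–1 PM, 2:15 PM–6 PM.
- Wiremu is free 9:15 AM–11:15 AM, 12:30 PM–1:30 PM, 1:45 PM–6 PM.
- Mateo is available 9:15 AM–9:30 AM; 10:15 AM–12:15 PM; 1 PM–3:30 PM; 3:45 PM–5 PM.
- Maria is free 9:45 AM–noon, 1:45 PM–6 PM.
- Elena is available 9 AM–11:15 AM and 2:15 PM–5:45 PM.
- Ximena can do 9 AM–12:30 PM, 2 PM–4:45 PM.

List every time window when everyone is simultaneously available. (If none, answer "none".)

10:15-11:15, 14:30-15:30, 15:45-16:45

Gabriel ∩ Divya: 09:45-11:45, 12:45-13:00, 14:30-18:00.
Gabriel ∩ Divya ∩ Wiremu: 09:45-11:15, 12:45-13:00, 14:30-18:00.
Gabriel ∩ Divya ∩ Wiremu ∩ Mateo: 10:15-11:15, 14:30-15:30, 15:45-17:00.
Gabriel ∩ Divya ∩ Wiremu ∩ Mateo ∩ Maria: 10:15-11:15, 14:30-15:30, 15:45-17:00.
Gabriel ∩ Divya ∩ Wiremu ∩ Mateo ∩ Maria ∩ Elena: 10:15-11:15, 14:30-15:30, 15:45-17:00.
Gabriel ∩ Divya ∩ Wiremu ∩ Mateo ∩ Maria ∩ Elena ∩ Ximena: 10:15-11:15, 14:30-15:30, 15:45-16:45.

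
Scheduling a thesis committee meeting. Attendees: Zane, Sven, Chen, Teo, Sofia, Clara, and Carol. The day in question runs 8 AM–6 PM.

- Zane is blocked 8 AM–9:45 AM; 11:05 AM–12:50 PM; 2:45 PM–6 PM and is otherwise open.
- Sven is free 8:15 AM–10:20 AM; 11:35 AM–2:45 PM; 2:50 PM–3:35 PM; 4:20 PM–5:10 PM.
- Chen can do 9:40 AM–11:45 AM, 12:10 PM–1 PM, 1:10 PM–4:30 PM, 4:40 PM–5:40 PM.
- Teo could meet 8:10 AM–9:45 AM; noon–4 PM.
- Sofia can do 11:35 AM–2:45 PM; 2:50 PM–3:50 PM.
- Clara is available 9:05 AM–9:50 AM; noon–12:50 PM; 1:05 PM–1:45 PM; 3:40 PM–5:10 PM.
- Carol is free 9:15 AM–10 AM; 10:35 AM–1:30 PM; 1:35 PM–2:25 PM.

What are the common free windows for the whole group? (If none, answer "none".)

13:10-13:30, 13:35-13:45

Zane free: 09:45-11:05, 12:50-14:45 (invert busy blocks within the working day).
Sven free: 08:15-10:20, 11:35-14:45, 14:50-15:35, 16:20-17:10.
Chen free: 09:40-11:45, 12:10-13:00, 13:10-16:30, 16:40-17:40.
Teo free: 08:10-09:45, 12:00-16:00.
Sofia free: 11:35-14:45, 14:50-15:50.
Clara free: 09:05-09:50, 12:00-12:50, 13:05-13:45, 15:40-17:10.
Carol free: 09:15-10:00, 10:35-13:30, 13:35-14:25.
Zane ∩ Sven: 09:45-10:20, 12:50-14:45.
Zane ∩ Sven ∩ Chen: 09:45-10:20, 12:50-13:00, 13:10-14:45.
Zane ∩ Sven ∩ Chen ∩ Teo: 12:50-13:00, 13:10-14:45.
Zane ∩ Sven ∩ Chen ∩ Teo ∩ Sofia: 12:50-13:00, 13:10-14:45.
Zane ∩ Sven ∩ Chen ∩ Teo ∩ Sofia ∩ Clara: 13:10-13:45.
Zane ∩ Sven ∩ Chen ∩ Teo ∩ Sofia ∩ Clara ∩ Carol: 13:10-13:30, 13:35-13:45.
Those are the intersection windows.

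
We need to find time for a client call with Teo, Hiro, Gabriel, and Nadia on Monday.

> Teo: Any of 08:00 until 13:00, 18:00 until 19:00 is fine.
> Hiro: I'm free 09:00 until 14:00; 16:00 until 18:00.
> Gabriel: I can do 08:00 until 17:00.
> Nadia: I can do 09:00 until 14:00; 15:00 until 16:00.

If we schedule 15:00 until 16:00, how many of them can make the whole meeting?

2

Gabriel and Nadia can make the full 15:00-16:00 slot — that's 2.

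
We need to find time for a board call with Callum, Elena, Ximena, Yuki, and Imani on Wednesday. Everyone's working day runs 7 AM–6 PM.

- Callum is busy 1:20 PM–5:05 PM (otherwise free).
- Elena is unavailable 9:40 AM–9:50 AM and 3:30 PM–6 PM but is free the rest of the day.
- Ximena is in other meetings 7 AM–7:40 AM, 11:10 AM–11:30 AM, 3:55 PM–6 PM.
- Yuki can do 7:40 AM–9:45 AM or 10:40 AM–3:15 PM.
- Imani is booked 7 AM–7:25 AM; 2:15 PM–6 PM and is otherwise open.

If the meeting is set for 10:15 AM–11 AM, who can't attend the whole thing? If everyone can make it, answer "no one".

Callum free: 07:00-13:20, 17:05-18:00 (invert busy blocks within the working day).
Elena free: 07:00-09:40, 09:50-15:30 (invert busy blocks within the working day).
Ximena free: 07:40-11:10, 11:30-15:55 (invert busy blocks within the working day).
Yuki free: 07:40-09:45, 10:40-15:15.
Imani free: 07:25-14:15 (invert busy blocks within the working day).
Callum: free for 10:15-11:00. Elena: free for 10:15-11:00. Ximena: free for 10:15-11:00. Yuki: not fully free for 10:15-11:00. Imani: free for 10:15-11:00.

Yuki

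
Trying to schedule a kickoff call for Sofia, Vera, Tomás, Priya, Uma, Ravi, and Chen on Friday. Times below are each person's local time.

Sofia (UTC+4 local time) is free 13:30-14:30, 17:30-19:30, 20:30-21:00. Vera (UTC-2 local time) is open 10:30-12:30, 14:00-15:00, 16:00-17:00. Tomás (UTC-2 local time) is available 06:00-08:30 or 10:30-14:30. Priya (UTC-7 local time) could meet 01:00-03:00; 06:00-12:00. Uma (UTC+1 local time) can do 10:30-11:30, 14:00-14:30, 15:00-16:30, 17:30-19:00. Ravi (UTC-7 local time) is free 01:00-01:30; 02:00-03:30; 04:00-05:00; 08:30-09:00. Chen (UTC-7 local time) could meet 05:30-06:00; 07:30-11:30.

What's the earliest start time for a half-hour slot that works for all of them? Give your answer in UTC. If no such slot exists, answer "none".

none

Sofia in UTC: 09:30-10:30, 13:30-15:30, 16:30-17:00 (subtract 4h to convert from UTC+4).
Vera in UTC: 12:30-14:30, 16:00-17:00, 18:00-19:00 (add 2h to convert from UTC-2).
Tomás in UTC: 08:00-10:30, 12:30-16:30 (add 2h to convert from UTC-2).
Priya in UTC: 08:00-10:00, 13:00-19:00 (add 7h to convert from UTC-7).
Uma in UTC: 09:30-10:30, 13:00-13:30, 14:00-15:30, 16:30-18:00 (subtract 1h to convert from UTC+1).
Ravi in UTC: 08:00-08:30, 09:00-10:30, 11:00-12:00, 15:30-16:00 (add 7h to convert from UTC-7).
Chen in UTC: 12:30-13:00, 14:30-18:30 (add 7h to convert from UTC-7).
Sofia ∩ Vera: 13:30-14:30, 16:30-17:00.
Sofia ∩ Vera ∩ Tomás: 13:30-14:30.
Sofia ∩ Vera ∩ Tomás ∩ Priya: 13:30-14:30.
Sofia ∩ Vera ∩ Tomás ∩ Priya ∩ Uma: 14:00-14:30.
Sofia ∩ Vera ∩ Tomás ∩ Priya ∩ Uma ∩ Ravi: ∅.
Sofia ∩ Vera ∩ Tomás ∩ Priya ∩ Uma ∩ Ravi ∩ Chen: ∅.
There is no time when everyone is free.
No common window is at least 30 minutes long.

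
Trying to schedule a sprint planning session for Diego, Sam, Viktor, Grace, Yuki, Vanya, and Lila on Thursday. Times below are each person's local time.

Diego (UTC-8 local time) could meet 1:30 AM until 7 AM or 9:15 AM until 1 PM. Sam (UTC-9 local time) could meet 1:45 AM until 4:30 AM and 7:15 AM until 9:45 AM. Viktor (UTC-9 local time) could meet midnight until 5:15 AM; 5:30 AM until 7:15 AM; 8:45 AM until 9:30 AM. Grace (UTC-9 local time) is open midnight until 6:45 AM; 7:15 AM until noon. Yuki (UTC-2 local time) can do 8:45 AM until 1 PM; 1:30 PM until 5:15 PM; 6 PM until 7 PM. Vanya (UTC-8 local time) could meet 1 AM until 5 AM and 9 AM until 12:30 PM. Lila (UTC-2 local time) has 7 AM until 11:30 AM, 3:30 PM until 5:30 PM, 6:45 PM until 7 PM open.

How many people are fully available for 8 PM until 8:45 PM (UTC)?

3

Diego in UTC: 09:30-15:00, 17:15-21:00 (add 8h to convert from UTC-8).
Sam in UTC: 10:45-13:30, 16:15-18:45 (add 9h to convert from UTC-9).
Viktor in UTC: 09:00-14:15, 14:30-16:15, 17:45-18:30 (add 9h to convert from UTC-9).
Grace in UTC: 09:00-15:45, 16:15-21:00 (add 9h to convert from UTC-9).
Yuki in UTC: 10:45-15:00, 15:30-19:15, 20:00-21:00 (add 2h to convert from UTC-2).
Vanya in UTC: 09:00-13:00, 17:00-20:30 (add 8h to convert from UTC-8).
Lila in UTC: 09:00-13:30, 17:30-19:30, 20:45-21:00 (add 2h to convert from UTC-2).
Diego, Grace, and Yuki can make the full 20:00-20:45 slot — that's 3.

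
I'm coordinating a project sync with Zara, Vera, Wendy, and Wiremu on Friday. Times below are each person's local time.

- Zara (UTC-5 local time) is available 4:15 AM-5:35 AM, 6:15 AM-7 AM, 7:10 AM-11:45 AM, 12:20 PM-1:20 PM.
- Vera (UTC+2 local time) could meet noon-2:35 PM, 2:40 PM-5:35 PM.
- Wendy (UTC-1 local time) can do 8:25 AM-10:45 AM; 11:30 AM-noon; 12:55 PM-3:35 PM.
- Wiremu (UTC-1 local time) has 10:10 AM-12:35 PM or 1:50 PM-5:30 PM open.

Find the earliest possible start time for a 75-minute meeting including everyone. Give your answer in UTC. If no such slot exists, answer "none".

Zara in UTC: 09:15-10:35, 11:15-12:00, 12:10-16:45, 17:20-18:20 (add 5h to convert from UTC-5).
Vera in UTC: 10:00-12:35, 12:40-15:35 (subtract 2h to convert from UTC+2).
Wendy in UTC: 09:25-11:45, 12:30-13:00, 13:55-16:35 (add 1h to convert from UTC-1).
Wiremu in UTC: 11:10-13:35, 14:50-18:30 (add 1h to convert from UTC-1).
Zara ∩ Vera: 10:00-10:35, 11:15-12:00, 12:10-12:35, 12:40-15:35.
Zara ∩ Vera ∩ Wendy: 10:00-10:35, 11:15-11:45, 12:30-12:35, 12:40-13:00, 13:55-15:35.
Zara ∩ Vera ∩ Wendy ∩ Wiremu: 11:15-11:45, 12:30-12:35, 12:40-13:00, 14:50-15:35.
No common window is at least 75 minutes long.

none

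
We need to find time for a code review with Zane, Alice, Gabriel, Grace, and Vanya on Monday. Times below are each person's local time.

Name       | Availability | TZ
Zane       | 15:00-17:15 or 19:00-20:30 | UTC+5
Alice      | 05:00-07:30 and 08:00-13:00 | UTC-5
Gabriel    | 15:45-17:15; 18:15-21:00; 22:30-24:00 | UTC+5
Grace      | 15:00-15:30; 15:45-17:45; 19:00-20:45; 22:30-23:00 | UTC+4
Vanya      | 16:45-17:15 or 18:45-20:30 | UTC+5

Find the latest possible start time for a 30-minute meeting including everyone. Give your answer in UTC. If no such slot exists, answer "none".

Zane in UTC: 10:00-12:15, 14:00-15:30 (subtract 5h to convert from UTC+5).
Alice in UTC: 10:00-12:30, 13:00-18:00 (add 5h to convert from UTC-5).
Gabriel in UTC: 10:45-12:15, 13:15-16:00, 17:30-19:00 (subtract 5h to convert from UTC+5).
Grace in UTC: 11:00-11:30, 11:45-13:45, 15:00-16:45, 18:30-19:00 (subtract 4h to convert from UTC+4).
Vanya in UTC: 11:45-12:15, 13:45-15:30 (subtract 5h to convert from UTC+5).
Zane ∩ Alice: 10:00-12:15, 14:00-15:30.
Zane ∩ Alice ∩ Gabriel: 10:45-12:15, 14:00-15:30.
Zane ∩ Alice ∩ Gabriel ∩ Grace: 11:00-11:30, 11:45-12:15, 15:00-15:30.
Zane ∩ Alice ∩ Gabriel ∩ Grace ∩ Vanya: 11:45-12:15, 15:00-15:30.
The last common window of at least 30 minutes is 15:00-15:30; a 30-minute meeting can start as late as 15:00 and still end by 15:30.

15:00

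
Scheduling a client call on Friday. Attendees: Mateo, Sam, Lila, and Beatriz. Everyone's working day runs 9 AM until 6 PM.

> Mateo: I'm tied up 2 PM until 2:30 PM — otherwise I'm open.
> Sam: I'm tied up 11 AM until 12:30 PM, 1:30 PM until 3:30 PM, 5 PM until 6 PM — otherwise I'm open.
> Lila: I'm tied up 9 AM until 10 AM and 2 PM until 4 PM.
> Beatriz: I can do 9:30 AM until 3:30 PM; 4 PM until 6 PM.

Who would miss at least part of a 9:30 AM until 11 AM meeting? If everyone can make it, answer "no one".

Lila

Mateo free: 09:00-14:00, 14:30-18:00 (invert busy blocks within the working day).
Sam free: 09:00-11:00, 12:30-13:30, 15:30-17:00 (invert busy blocks within the working day).
Lila free: 10:00-14:00, 16:00-18:00 (invert busy blocks within the working day).
Beatriz free: 09:30-15:30, 16:00-18:00.
Mateo: free for 09:30-11:00. Sam: free for 09:30-11:00. Lila: not fully free for 09:30-11:00. Beatriz: free for 09:30-11:00.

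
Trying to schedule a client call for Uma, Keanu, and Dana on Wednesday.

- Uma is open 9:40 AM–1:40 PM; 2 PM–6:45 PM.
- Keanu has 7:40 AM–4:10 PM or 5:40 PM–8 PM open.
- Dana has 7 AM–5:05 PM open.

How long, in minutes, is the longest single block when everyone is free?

Uma ∩ Keanu: 09:40-13:40, 14:00-16:10, 17:40-18:45.
Uma ∩ Keanu ∩ Dana: 09:40-13:40, 14:00-16:10.
The longest is 09:40-13:40 at 240 minutes.

240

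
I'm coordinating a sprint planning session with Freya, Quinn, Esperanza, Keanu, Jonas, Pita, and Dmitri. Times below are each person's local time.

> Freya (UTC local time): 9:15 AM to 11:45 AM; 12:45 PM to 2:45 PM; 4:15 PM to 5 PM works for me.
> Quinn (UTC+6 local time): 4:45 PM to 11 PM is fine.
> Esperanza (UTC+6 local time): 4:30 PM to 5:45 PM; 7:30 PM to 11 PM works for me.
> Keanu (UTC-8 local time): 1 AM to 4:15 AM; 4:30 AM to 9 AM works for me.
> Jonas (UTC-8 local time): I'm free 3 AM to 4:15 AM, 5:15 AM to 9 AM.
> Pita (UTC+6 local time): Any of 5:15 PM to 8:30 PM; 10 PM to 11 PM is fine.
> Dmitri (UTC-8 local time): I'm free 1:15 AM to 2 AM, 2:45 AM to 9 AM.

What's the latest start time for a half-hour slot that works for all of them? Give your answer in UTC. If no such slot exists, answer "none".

16:30

Freya in UTC: 09:15-11:45, 12:45-14:45, 16:15-17:00.
Quinn in UTC: 10:45-17:00 (subtract 6h to convert from UTC+6).
Esperanza in UTC: 10:30-11:45, 13:30-17:00 (subtract 6h to convert from UTC+6).
Keanu in UTC: 09:00-12:15, 12:30-17:00 (add 8h to convert from UTC-8).
Jonas in UTC: 11:00-12:15, 13:15-17:00 (add 8h to convert from UTC-8).
Pita in UTC: 11:15-14:30, 16:00-17:00 (subtract 6h to convert from UTC+6).
Dmitri in UTC: 09:15-10:00, 10:45-17:00 (add 8h to convert from UTC-8).
Freya ∩ Quinn: 10:45-11:45, 12:45-14:45, 16:15-17:00.
Freya ∩ Quinn ∩ Esperanza: 10:45-11:45, 13:30-14:45, 16:15-17:00.
Freya ∩ Quinn ∩ Esperanza ∩ Keanu: 10:45-11:45, 13:30-14:45, 16:15-17:00.
Freya ∩ Quinn ∩ Esperanza ∩ Keanu ∩ Jonas: 11:00-11:45, 13:30-14:45, 16:15-17:00.
Freya ∩ Quinn ∩ Esperanza ∩ Keanu ∩ Jonas ∩ Pita: 11:15-11:45, 13:30-14:30, 16:15-17:00.
Freya ∩ Quinn ∩ Esperanza ∩ Keanu ∩ Jonas ∩ Pita ∩ Dmitri: 11:15-11:45, 13:30-14:30, 16:15-17:00.
So the common availability across everyone is 11:15-11:45, 13:30-14:30, 16:15-17:00.
The last common window of at least 30 minutes is 16:15-17:00; a 30-minute meeting can start as late as 16:30 and still end by 17:00.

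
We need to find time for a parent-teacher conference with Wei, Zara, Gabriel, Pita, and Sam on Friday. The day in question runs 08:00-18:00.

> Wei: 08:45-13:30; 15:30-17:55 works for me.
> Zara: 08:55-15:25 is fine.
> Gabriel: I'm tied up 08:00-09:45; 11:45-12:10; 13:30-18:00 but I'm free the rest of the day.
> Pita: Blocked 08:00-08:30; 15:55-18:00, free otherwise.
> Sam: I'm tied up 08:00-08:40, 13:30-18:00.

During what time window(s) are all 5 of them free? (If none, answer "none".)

Wei free: 08:45-13:30, 15:30-17:55.
Zara free: 08:55-15:25.
Gabriel free: 09:45-11:45, 12:10-13:30 (invert busy blocks within the working day).
Pita free: 08:30-15:55 (invert busy blocks within the working day).
Sam free: 08:40-13:30 (invert busy blocks within the working day).
Wei ∩ Zara: 08:55-13:30.
Wei ∩ Zara ∩ Gabriel: 09:45-11:45, 12:10-13:30.
Wei ∩ Zara ∩ Gabriel ∩ Pita: 09:45-11:45, 12:10-13:30.
Wei ∩ Zara ∩ Gabriel ∩ Pita ∩ Sam: 09:45-11:45, 12:10-13:30.
Those are the intersection windows.

09:45-11:45, 12:10-13:30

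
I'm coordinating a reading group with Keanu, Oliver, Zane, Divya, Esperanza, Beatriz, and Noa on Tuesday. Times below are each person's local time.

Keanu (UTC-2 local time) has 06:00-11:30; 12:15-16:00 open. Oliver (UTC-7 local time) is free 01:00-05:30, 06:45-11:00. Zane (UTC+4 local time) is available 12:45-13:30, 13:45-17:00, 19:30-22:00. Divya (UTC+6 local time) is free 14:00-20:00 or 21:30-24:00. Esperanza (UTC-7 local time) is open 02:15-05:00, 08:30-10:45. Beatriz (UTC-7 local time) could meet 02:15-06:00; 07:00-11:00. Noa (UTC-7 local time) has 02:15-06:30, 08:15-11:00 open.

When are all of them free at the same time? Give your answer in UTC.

09:15-09:30, 09:45-12:00, 15:30-17:45

Keanu in UTC: 08:00-13:30, 14:15-18:00 (add 2h to convert from UTC-2).
Oliver in UTC: 08:00-12:30, 13:45-18:00 (add 7h to convert from UTC-7).
Zane in UTC: 08:45-09:30, 09:45-13:00, 15:30-18:00 (subtract 4h to convert from UTC+4).
Divya in UTC: 08:00-14:00, 15:30-18:00 (subtract 6h to convert from UTC+6).
Esperanza in UTC: 09:15-12:00, 15:30-17:45 (add 7h to convert from UTC-7).
Beatriz in UTC: 09:15-13:00, 14:00-18:00 (add 7h to convert from UTC-7).
Noa in UTC: 09:15-13:30, 15:15-18:00 (add 7h to convert from UTC-7).
Keanu ∩ Oliver: 08:00-12:30, 14:15-18:00.
Keanu ∩ Oliver ∩ Zane: 08:45-09:30, 09:45-12:30, 15:30-18:00.
Keanu ∩ Oliver ∩ Zane ∩ Divya: 08:45-09:30, 09:45-12:30, 15:30-18:00.
Keanu ∩ Oliver ∩ Zane ∩ Divya ∩ Esperanza: 09:15-09:30, 09:45-12:00, 15:30-17:45.
Keanu ∩ Oliver ∩ Zane ∩ Divya ∩ Esperanza ∩ Beatriz: 09:15-09:30, 09:45-12:00, 15:30-17:45.
Keanu ∩ Oliver ∩ Zane ∩ Divya ∩ Esperanza ∩ Beatriz ∩ Noa: 09:15-09:30, 09:45-12:00, 15:30-17:45.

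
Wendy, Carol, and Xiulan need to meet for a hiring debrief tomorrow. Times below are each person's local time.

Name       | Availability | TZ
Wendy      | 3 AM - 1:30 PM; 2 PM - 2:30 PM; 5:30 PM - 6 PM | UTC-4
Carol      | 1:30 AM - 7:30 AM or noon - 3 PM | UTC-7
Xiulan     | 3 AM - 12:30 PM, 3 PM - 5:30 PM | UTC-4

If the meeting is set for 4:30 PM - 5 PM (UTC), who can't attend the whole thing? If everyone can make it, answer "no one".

Wendy in UTC: 07:00-17:30, 18:00-18:30, 21:30-22:00 (add 4h to convert from UTC-4).
Carol in UTC: 08:30-14:30, 19:00-22:00 (add 7h to convert from UTC-7).
Xiulan in UTC: 07:00-16:30, 19:00-21:30 (add 4h to convert from UTC-4).
Wendy: free for 16:30-17:00. Carol: not fully free for 16:30-17:00. Xiulan: not fully free for 16:30-17:00.

Carol, Xiulan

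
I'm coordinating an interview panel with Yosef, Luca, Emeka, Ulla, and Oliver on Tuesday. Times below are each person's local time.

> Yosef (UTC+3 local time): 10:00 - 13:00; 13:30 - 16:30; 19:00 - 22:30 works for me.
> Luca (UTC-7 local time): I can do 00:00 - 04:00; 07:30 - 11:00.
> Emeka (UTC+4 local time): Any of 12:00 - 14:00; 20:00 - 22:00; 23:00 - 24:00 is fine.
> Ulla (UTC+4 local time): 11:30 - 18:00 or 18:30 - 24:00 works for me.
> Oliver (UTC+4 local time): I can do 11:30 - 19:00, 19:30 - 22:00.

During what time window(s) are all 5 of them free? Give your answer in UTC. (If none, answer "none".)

08:00-10:00, 16:00-18:00

Yosef in UTC: 07:00-10:00, 10:30-13:30, 16:00-19:30 (subtract 3h to convert from UTC+3).
Luca in UTC: 07:00-11:00, 14:30-18:00 (add 7h to convert from UTC-7).
Emeka in UTC: 08:00-10:00, 16:00-18:00, 19:00-20:00 (subtract 4h to convert from UTC+4).
Ulla in UTC: 07:30-14:00, 14:30-20:00 (subtract 4h to convert from UTC+4).
Oliver in UTC: 07:30-15:00, 15:30-18:00 (subtract 4h to convert from UTC+4).
Yosef ∩ Luca: 07:00-10:00, 10:30-11:00, 16:00-18:00.
Yosef ∩ Luca ∩ Emeka: 08:00-10:00, 16:00-18:00.
Yosef ∩ Luca ∩ Emeka ∩ Ulla: 08:00-10:00, 16:00-18:00.
Yosef ∩ Luca ∩ Emeka ∩ Ulla ∩ Oliver: 08:00-10:00, 16:00-18:00.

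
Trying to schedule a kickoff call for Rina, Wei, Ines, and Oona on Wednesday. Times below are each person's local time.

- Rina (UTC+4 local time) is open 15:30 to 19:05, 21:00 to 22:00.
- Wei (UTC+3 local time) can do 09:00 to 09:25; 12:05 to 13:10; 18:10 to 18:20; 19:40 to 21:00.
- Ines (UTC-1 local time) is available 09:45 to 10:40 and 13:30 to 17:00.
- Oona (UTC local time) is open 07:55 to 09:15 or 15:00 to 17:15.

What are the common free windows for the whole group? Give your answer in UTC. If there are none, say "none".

17:00-17:15

Rina in UTC: 11:30-15:05, 17:00-18:00 (subtract 4h to convert from UTC+4).
Wei in UTC: 06:00-06:25, 09:05-10:10, 15:10-15:20, 16:40-18:00 (subtract 3h to convert from UTC+3).
Ines in UTC: 10:45-11:40, 14:30-18:00 (add 1h to convert from UTC-1).
Oona in UTC: 07:55-09:15, 15:00-17:15.
Rina ∩ Wei: 17:00-18:00.
Rina ∩ Wei ∩ Ines: 17:00-18:00.
Rina ∩ Wei ∩ Ines ∩ Oona: 17:00-17:15.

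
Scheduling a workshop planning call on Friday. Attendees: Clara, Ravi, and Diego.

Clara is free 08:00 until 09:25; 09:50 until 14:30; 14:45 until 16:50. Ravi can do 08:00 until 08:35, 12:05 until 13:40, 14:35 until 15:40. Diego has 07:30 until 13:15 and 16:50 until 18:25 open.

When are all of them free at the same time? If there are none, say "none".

Clara ∩ Ravi: 08:00-08:35, 12:05-13:40, 14:45-15:40.
Clara ∩ Ravi ∩ Diego: 08:00-08:35, 12:05-13:15.

08:00-08:35, 12:05-13:15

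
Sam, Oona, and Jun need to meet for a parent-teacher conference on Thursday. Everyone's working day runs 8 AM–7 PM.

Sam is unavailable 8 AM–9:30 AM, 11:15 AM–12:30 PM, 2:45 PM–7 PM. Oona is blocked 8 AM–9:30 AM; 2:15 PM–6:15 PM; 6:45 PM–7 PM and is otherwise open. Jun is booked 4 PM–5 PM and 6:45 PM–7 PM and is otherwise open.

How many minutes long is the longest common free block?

Sam free: 09:30-11:15, 12:30-14:45 (invert busy blocks within the working day).
Oona free: 09:30-14:15, 18:15-18:45 (invert busy blocks within the working day).
Jun free: 08:00-16:00, 17:00-18:45 (invert busy blocks within the working day).
Sam ∩ Oona: 09:30-11:15, 12:30-14:15.
Sam ∩ Oona ∩ Jun: 09:30-11:15, 12:30-14:15.
So the common availability across everyone is 09:30-11:15, 12:30-14:15.
The longest is 09:30-11:15 at 105 minutes.

105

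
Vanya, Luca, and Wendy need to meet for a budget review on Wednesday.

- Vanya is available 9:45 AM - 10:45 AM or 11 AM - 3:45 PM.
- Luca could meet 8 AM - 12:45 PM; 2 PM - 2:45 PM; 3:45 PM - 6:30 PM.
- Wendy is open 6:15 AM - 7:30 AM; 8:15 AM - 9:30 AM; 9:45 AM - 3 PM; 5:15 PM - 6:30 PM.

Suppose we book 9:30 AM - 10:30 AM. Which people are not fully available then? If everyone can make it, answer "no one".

Vanya, Wendy

Vanya: not fully free for 09:30-10:30. Luca: free for 09:30-10:30. Wendy: not fully free for 09:30-10:30.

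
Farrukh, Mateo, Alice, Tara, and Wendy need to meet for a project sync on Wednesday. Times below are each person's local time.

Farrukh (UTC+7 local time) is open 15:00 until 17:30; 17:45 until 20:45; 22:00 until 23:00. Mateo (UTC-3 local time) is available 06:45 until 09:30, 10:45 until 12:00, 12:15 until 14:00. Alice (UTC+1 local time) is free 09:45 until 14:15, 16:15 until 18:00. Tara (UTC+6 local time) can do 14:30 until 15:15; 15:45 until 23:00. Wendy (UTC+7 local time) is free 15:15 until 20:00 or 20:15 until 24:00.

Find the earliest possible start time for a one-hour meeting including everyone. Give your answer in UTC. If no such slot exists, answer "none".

10:45

Farrukh in UTC: 08:00-10:30, 10:45-13:45, 15:00-16:00 (subtract 7h to convert from UTC+7).
Mateo in UTC: 09:45-12:30, 13:45-15:00, 15:15-17:00 (add 3h to convert from UTC-3).
Alice in UTC: 08:45-13:15, 15:15-17:00 (subtract 1h to convert from UTC+1).
Tara in UTC: 08:30-09:15, 09:45-17:00 (subtract 6h to convert from UTC+6).
Wendy in UTC: 08:15-13:00, 13:15-17:00 (subtract 7h to convert from UTC+7).
Farrukh ∩ Mateo: 09:45-10:30, 10:45-12:30, 15:15-16:00.
Farrukh ∩ Mateo ∩ Alice: 09:45-10:30, 10:45-12:30, 15:15-16:00.
Farrukh ∩ Mateo ∩ Alice ∩ Tara: 09:45-10:30, 10:45-12:30, 15:15-16:00.
Farrukh ∩ Mateo ∩ Alice ∩ Tara ∩ Wendy: 09:45-10:30, 10:45-12:30, 15:15-16:00.
The first common window of at least 60 minutes is 10:45-12:30, so the earliest start is 10:45.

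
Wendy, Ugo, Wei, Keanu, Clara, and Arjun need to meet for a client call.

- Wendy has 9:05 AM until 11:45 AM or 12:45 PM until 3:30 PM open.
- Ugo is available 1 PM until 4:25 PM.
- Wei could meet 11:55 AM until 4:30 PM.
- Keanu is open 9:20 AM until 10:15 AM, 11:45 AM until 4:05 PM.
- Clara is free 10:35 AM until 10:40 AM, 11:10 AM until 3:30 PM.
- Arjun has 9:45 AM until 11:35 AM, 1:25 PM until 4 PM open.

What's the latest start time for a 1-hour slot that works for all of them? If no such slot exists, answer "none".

Wendy ∩ Ugo: 13:00-15:30.
Wendy ∩ Ugo ∩ Wei: 13:00-15:30.
Wendy ∩ Ugo ∩ Wei ∩ Keanu: 13:00-15:30.
Wendy ∩ Ugo ∩ Wei ∩ Keanu ∩ Clara: 13:00-15:30.
Wendy ∩ Ugo ∩ Wei ∩ Keanu ∩ Clara ∩ Arjun: 13:25-15:30.
The last common window of at least 60 minutes is 13:25-15:30; a 60-minute meeting can start as late as 14:30 and still end by 15:30.

14:30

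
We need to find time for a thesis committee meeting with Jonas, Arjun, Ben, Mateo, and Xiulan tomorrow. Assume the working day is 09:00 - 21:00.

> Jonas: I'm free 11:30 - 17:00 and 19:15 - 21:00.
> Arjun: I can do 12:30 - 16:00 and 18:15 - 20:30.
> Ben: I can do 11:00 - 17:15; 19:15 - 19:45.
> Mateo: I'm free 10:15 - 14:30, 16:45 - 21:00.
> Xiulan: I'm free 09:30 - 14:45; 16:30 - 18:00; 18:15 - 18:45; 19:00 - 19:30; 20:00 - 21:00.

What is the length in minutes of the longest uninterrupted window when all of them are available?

Jonas ∩ Arjun: 12:30-16:00, 19:15-20:30.
Jonas ∩ Arjun ∩ Ben: 12:30-16:00, 19:15-19:45.
Jonas ∩ Arjun ∩ Ben ∩ Mateo: 12:30-14:30, 19:15-19:45.
Jonas ∩ Arjun ∩ Ben ∩ Mateo ∩ Xiulan: 12:30-14:30, 19:15-19:30.
The longest is 12:30-14:30 at 120 minutes.

120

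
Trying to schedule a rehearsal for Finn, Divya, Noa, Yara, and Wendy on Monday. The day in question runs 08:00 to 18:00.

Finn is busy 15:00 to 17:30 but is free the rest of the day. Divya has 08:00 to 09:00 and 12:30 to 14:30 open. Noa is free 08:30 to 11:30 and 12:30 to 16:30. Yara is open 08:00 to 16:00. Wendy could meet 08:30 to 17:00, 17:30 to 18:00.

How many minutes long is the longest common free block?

Finn free: 08:00-15:00, 17:30-18:00 (invert busy blocks within the working day).
Divya free: 08:00-09:00, 12:30-14:30.
Noa free: 08:30-11:30, 12:30-16:30.
Yara free: 08:00-16:00.
Wendy free: 08:30-17:00, 17:30-18:00.
Finn ∩ Divya: 08:00-09:00, 12:30-14:30.
Finn ∩ Divya ∩ Noa: 08:30-09:00, 12:30-14:30.
Finn ∩ Divya ∩ Noa ∩ Yara: 08:30-09:00, 12:30-14:30.
Finn ∩ Divya ∩ Noa ∩ Yara ∩ Wendy: 08:30-09:00, 12:30-14:30.
The longest is 12:30-14:30 at 120 minutes.

120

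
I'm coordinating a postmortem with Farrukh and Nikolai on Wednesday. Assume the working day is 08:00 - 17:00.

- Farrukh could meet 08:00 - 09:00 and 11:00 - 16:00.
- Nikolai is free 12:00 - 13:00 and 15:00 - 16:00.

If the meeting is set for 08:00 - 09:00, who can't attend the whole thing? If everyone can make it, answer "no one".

Farrukh: free for 08:00-09:00. Nikolai: not fully free for 08:00-09:00.

Nikolai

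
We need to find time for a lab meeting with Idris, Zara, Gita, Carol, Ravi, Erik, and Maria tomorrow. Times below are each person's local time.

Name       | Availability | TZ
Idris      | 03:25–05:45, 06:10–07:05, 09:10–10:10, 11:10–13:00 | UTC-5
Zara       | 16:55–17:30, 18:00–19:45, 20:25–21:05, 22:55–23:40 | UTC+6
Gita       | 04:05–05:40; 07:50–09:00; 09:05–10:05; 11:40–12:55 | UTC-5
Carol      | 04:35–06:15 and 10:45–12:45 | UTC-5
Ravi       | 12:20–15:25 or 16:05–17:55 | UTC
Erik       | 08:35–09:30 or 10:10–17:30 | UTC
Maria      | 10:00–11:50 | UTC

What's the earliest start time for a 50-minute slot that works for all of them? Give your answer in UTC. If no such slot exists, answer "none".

Idris in UTC: 08:25-10:45, 11:10-12:05, 14:10-15:10, 16:10-18:00 (add 5h to convert from UTC-5).
Zara in UTC: 10:55-11:30, 12:00-13:45, 14:25-15:05, 16:55-17:40 (subtract 6h to convert from UTC+6).
Gita in UTC: 09:05-10:40, 12:50-14:00, 14:05-15:05, 16:40-17:55 (add 5h to convert from UTC-5).
Carol in UTC: 09:35-11:15, 15:45-17:45 (add 5h to convert from UTC-5).
Ravi in UTC: 12:20-15:25, 16:05-17:55.
Erik in UTC: 08:35-09:30, 10:10-17:30.
Maria in UTC: 10:00-11:50.
Idris ∩ Zara: 11:10-11:30, 12:00-12:05, 14:25-15:05, 16:55-17:40.
Idris ∩ Zara ∩ Gita: 14:25-15:05, 16:55-17:40.
Idris ∩ Zara ∩ Gita ∩ Carol: 16:55-17:40.
Idris ∩ Zara ∩ Gita ∩ Carol ∩ Ravi: 16:55-17:40.
Idris ∩ Zara ∩ Gita ∩ Carol ∩ Ravi ∩ Erik: 16:55-17:30.
Idris ∩ Zara ∩ Gita ∩ Carol ∩ Ravi ∩ Erik ∩ Maria: ∅.
There is no time when everyone is free.
No common window is at least 50 minutes long.

none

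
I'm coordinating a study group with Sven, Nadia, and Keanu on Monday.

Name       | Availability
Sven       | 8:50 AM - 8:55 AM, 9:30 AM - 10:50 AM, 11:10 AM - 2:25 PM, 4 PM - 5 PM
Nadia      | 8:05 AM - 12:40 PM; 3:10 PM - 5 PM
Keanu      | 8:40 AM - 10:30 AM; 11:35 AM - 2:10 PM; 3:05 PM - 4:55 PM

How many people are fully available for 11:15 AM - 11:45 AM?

2

Sven and Nadia can make the full 11:15-11:45 slot — that's 2.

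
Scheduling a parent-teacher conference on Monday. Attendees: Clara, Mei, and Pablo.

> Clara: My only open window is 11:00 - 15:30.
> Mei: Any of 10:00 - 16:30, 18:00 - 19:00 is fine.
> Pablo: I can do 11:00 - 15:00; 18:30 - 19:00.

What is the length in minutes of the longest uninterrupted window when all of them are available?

240

Clara ∩ Mei: 11:00-15:30.
Clara ∩ Mei ∩ Pablo: 11:00-15:00.
The longest is 11:00-15:00 at 240 minutes.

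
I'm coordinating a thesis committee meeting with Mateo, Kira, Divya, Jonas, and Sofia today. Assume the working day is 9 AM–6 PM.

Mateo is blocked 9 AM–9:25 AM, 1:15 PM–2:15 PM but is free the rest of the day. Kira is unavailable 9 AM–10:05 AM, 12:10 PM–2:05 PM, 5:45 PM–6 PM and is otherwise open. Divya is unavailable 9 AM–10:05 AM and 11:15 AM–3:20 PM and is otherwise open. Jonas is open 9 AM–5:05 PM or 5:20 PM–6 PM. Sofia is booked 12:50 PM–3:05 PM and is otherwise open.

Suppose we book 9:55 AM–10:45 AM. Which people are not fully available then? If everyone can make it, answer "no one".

Mateo free: 09:25-13:15, 14:15-18:00 (invert busy blocks within the working day).
Kira free: 10:05-12:10, 14:05-17:45 (invert busy blocks within the working day).
Divya free: 10:05-11:15, 15:20-18:00 (invert busy blocks within the working day).
Jonas free: 09:00-17:05, 17:20-18:00.
Sofia free: 09:00-12:50, 15:05-18:00 (invert busy blocks within the working day).
Mateo: free for 09:55-10:45. Kira: not fully free for 09:55-10:45. Divya: not fully free for 09:55-10:45. Jonas: free for 09:55-10:45. Sofia: free for 09:55-10:45.

Divya, Kira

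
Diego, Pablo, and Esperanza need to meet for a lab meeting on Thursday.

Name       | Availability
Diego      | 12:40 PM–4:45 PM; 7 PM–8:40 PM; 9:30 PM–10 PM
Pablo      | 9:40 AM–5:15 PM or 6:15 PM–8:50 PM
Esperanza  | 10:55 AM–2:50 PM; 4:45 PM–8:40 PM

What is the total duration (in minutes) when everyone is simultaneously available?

Diego ∩ Pablo: 12:40-16:45, 19:00-20:40.
Diego ∩ Pablo ∩ Esperanza: 12:40-14:50, 19:00-20:40.
Those are the intersection windows.
Summing the common windows: 130 + 100 = 230 minutes.

230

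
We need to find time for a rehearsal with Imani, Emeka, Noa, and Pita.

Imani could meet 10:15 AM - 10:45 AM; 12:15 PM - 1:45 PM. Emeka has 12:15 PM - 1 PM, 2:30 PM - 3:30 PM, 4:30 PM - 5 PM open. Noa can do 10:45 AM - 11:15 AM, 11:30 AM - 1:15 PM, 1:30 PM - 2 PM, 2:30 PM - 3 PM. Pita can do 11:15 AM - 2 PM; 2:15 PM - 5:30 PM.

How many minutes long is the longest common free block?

Imani ∩ Emeka: 12:15-13:00.
Imani ∩ Emeka ∩ Noa: 12:15-13:00.
Imani ∩ Emeka ∩ Noa ∩ Pita: 12:15-13:00.
So the common availability across everyone is 12:15-13:00.
The longest is 12:15-13:00 at 45 minutes.

45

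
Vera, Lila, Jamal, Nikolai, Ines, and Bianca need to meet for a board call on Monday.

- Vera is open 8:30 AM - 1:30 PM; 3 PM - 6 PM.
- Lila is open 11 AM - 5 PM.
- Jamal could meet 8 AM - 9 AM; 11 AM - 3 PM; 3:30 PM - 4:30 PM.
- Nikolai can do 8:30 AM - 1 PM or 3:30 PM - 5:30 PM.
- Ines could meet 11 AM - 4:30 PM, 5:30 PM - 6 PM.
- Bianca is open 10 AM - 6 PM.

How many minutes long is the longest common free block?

Vera ∩ Lila: 11:00-13:30, 15:00-17:00.
Vera ∩ Lila ∩ Jamal: 11:00-13:30, 15:30-16:30.
Vera ∩ Lila ∩ Jamal ∩ Nikolai: 11:00-13:00, 15:30-16:30.
Vera ∩ Lila ∩ Jamal ∩ Nikolai ∩ Ines: 11:00-13:00, 15:30-16:30.
Vera ∩ Lila ∩ Jamal ∩ Nikolai ∩ Ines ∩ Bianca: 11:00-13:00, 15:30-16:30.
The longest is 11:00-13:00 at 120 minutes.

120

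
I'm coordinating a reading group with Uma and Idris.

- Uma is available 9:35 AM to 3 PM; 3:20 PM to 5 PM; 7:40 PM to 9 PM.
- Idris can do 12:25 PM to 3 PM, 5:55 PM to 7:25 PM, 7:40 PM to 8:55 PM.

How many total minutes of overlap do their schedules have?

Uma ∩ Idris: 12:25-15:00, 19:40-20:55.
So the common availability across everyone is 12:25-15:00, 19:40-20:55.
Summing the common windows: 155 + 75 = 230 minutes.

230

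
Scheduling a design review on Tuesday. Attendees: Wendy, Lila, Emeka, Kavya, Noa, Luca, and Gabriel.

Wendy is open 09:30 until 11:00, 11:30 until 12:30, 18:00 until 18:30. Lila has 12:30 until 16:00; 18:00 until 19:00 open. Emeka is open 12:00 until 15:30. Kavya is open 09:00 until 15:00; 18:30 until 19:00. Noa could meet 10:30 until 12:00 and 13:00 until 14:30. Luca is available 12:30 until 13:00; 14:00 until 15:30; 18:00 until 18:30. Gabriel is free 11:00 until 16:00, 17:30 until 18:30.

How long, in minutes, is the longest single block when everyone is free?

0

Wendy ∩ Lila: 18:00-18:30.
Wendy ∩ Lila ∩ Emeka: ∅.
Wendy ∩ Lila ∩ Emeka ∩ Kavya: ∅.
Wendy ∩ Lila ∩ Emeka ∩ Kavya ∩ Noa: ∅.
Wendy ∩ Lila ∩ Emeka ∩ Kavya ∩ Noa ∩ Luca: ∅.
Wendy ∩ Lila ∩ Emeka ∩ Kavya ∩ Noa ∩ Luca ∩ Gabriel: ∅.
There is no time when everyone is free.
No common window exists, so the longest block is 0 minutes.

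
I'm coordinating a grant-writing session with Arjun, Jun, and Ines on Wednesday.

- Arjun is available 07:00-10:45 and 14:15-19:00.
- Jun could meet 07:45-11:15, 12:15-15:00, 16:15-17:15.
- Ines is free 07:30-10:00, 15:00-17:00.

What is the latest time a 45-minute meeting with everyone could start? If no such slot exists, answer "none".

Arjun ∩ Jun: 07:45-10:45, 14:15-15:00, 16:15-17:15.
Arjun ∩ Jun ∩ Ines: 07:45-10:00, 16:15-17:00.
Those are the intersection windows.
The last common window of at least 45 minutes is 16:15-17:00; a 45-minute meeting can start as late as 16:15 and still end by 17:00.

16:15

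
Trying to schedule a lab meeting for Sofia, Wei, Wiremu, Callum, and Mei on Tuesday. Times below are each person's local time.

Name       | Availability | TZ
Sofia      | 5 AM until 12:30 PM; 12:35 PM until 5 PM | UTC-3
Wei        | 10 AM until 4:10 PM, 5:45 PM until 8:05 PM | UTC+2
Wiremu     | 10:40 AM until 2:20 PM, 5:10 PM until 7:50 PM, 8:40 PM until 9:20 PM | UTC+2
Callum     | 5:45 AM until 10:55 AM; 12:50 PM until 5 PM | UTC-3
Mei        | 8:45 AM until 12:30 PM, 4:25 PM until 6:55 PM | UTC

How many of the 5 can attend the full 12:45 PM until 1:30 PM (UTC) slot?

3

Sofia in UTC: 08:00-15:30, 15:35-20:00 (add 3h to convert from UTC-3).
Wei in UTC: 08:00-14:10, 15:45-18:05 (subtract 2h to convert from UTC+2).
Wiremu in UTC: 08:40-12:20, 15:10-17:50, 18:40-19:20 (subtract 2h to convert from UTC+2).
Callum in UTC: 08:45-13:55, 15:50-20:00 (add 3h to convert from UTC-3).
Mei in UTC: 08:45-12:30, 16:25-18:55.
Sofia, Wei, and Callum can make the full 12:45-13:30 slot — that's 3.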